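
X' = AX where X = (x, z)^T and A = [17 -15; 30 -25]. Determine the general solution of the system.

x(t) = -2c_1e^(-4t)sin(3t) - c_1e^(-4t)cos(3t) - c_2e^(-4t)sin(3t) + 2c_2e^(-4t)cos(3t), z(t) = -3c_1e^(-4t)sin(3t) - c_1e^(-4t)cos(3t) - c_2e^(-4t)sin(3t) + 3c_2e^(-4t)cos(3t)

Coefficient matrix A = [[17, -15], [30, -25]].
Characteristic polynomial det(A - λI) = λ^2 + 8λ + 25 = 0.
Eigenvalues λ = -4 ± 3i (complex conjugate pair).
For λ=-4+3i: an eigenvector is (-1,-1) - i(-2,-3) = (-1 + 2i, -1 + 3i).
A real fundamental pair from Re and Im of e^((-4+3i)t)v: X_1 = e^(-4t)(cos(3t)·(-1,-1) + sin(3t)·(-2,-3)), X_2 = e^(-4t)(sin(3t)·(-1,-1) - cos(3t)·(-2,-3)).
General solution: c_1X_1 + c_2X_2.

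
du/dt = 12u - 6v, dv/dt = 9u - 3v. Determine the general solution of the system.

u(t) = -K_1e^(6t) + 2K_2e^(3t), v(t) = -K_1e^(6t) + 3K_2e^(3t)

Coefficient matrix A = [[12, -6], [9, -3]].
Characteristic polynomial det(A - λI) = λ^2 - 9λ + 18 = 0.
Eigenvalues λ = 6, 3.
For λ=6: (A-λI) row 1 is [6, -6], so an eigenvector is (-1, -1).
For λ=3: (A-λI) row 1 is [9, -6], so an eigenvector is (2, 3).
General solution: K_1e^(6t)(-1,-1) + K_2e^(3t)(2,3).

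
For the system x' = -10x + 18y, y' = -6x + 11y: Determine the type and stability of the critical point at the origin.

A = [[-10,18],[-6,11]]; det(A-λI) = λ^2 - λ - 2.
λ = 2, -1: opposite signs.

saddle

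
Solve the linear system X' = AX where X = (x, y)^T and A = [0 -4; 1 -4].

x(t) = 2c_1e^(-2t) + 2c_2te^(-2t) - 3c_2e^(-2t), y(t) = c_1e^(-2t) + c_2te^(-2t) - 2c_2e^(-2t)

Coefficient matrix A = [[0, -4], [1, -4]].
Characteristic polynomial det(A - λI) = λ^2 + 4λ + 4 = 0.
Single eigenvalue λ = -2 with algebraic multiplicity 2.
Eigenvector v = (2,1); generalized eigenvector w with (A-λI)w=v is (-3,-2).
General solution: e^(-2t)[c_1·v + c_2·(t·v + w)].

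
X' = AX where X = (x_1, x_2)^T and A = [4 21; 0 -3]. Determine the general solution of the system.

Coefficient matrix A = [[4, 21], [0, -3]].
Characteristic polynomial det(A - λI) = λ^2 - λ - 12 = 0.
Eigenvalues λ = 4, -3.
For λ=4: (A-λI) row 1 is [0, 21], so an eigenvector is (1, 0).
For λ=-3: (A-λI) row 1 is [7, 21], so an eigenvector is (-3, 1).
General solution: K_1e^(4t)(1,0) + K_2e^(-3t)(-3,1).

x_1(t) = K_1e^(4t) - 3K_2e^(-3t), x_2(t) = K_2e^(-3t)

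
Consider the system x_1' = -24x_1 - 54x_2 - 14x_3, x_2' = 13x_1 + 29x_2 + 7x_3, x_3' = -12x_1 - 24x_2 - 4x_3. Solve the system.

x_1(t) = -C_1e^(2t) + 2C_2e^(-4t) - 2C_3e^(3t), x_2(t) = C_1e^(2t) - C_2e^(-4t) + C_3e^(3t), x_3(t) = -2C_1e^(2t) + C_2e^(-4t)

Coefficient matrix A = [[-24, -54, -14], [13, 29, 7], [-12, -24, -4]].
det(A - λI) = 0 gives eigenvalues λ = 2, -4, 3.
For λ=2: eigenvector (-1,1,-2).
For λ=-4: eigenvector (2,-1,1).
For λ=3: eigenvector (-2,1,0).
General solution: C_1e^(2t)(-1,1,-2) + C_2e^(-4t)(2,-1,1) + C_3e^(3t)(-2,1,0).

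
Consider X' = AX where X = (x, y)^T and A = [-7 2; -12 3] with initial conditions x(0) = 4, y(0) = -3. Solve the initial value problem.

Coefficient matrix A = [[-7, 2], [-12, 3]].
Characteristic polynomial det(A - λI) = λ^2 + 4λ + 3 = 0.
Eigenvalues λ = -3, -1.
For λ=-3: (A-λI) row 1 is [-4, 2], so an eigenvector is (1, 2).
For λ=-1: (A-λI) row 1 is [-6, 2], so an eigenvector is (1, 3).
General solution: c_1e^(-3t)(1,2) + c_2e^(-t)(1,3).
Applying x(0)=4, y(0)=-3 gives c_1=15, c_2=-11.

x(t) = -11e^(-t) + 15e^(-3t), y(t) = -33e^(-t) + 30e^(-3t)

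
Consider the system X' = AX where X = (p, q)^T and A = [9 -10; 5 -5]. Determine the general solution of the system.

p(t) = c_1e^(2t)sin(t) + 3c_1e^(2t)cos(t) + 3c_2e^(2t)sin(t) - c_2e^(2t)cos(t), q(t) = c_1e^(2t)sin(t) + 2c_1e^(2t)cos(t) + 2c_2e^(2t)sin(t) - c_2e^(2t)cos(t)

Coefficient matrix A = [[9, -10], [5, -5]].
Characteristic polynomial det(A - λI) = λ^2 - 4λ + 5 = 0.
Eigenvalues λ = 2 ± i (complex conjugate pair).
For λ=2+i: an eigenvector is (3,2) - i(1,1) = (3 - i, 2 - i).
A real fundamental pair from Re and Im of e^((2+i)t)v: X_1 = e^(2t)(cos(t)·(3,2) + sin(t)·(1,1)), X_2 = e^(2t)(sin(t)·(3,2) - cos(t)·(1,1)).
General solution: c_1X_1 + c_2X_2.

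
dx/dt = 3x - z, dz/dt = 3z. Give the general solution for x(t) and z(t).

x(t) = K_1e^(3t) + K_2te^(3t) + 2K_2e^(3t), z(t) = -K_2e^(3t)

Coefficient matrix A = [[3, -1], [0, 3]].
Characteristic polynomial det(A - λI) = λ^2 - 6λ + 9 = 0.
Single eigenvalue λ = 3 with algebraic multiplicity 2.
Eigenvector v = (1,0); generalized eigenvector w with (A-λI)w=v is (2,-1).
General solution: e^(3t)[K_1·v + K_2·(t·v + w)].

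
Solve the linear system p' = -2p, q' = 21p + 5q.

p(t) = c_2e^(-2t), q(t) = -c_1e^(5t) - 3c_2e^(-2t)

Coefficient matrix A = [[-2, 0], [21, 5]].
Characteristic polynomial det(A - λI) = λ^2 - 3λ - 10 = 0.
Eigenvalues λ = 5, -2.
For λ=5: (A-λI) row 1 is [-7, 0], so an eigenvector is (0, -1).
For λ=-2: (A-λI) row 2 is [21, 7], so an eigenvector is (1, -3).
General solution: c_1e^(5t)(0,-1) + c_2e^(-2t)(1,-3).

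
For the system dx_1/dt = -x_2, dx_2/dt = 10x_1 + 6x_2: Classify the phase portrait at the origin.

A = [[0,-1],[10,6]]; det(A-λI) = λ^2 - 6λ + 10.
λ = 3 ± i: positive real part.

unstable spiral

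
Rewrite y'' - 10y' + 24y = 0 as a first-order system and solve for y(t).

Let x_1 = y, x_2 = y'. Then x_1' = x_2 and x_2' = -24x_1 + 10x_2.
A = [[0,1],[-24,10]]; det(A-λI) = λ^2 - 10λ + 24.
Eigenvalues λ = 4, 6 with eigenvectors (1,4), (1,6).

y(t) = C_1e^(4t) + C_2e^(6t)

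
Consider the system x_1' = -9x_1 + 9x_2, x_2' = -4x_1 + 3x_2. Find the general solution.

Coefficient matrix A = [[-9, 9], [-4, 3]].
Characteristic polynomial det(A - λI) = λ^2 + 6λ + 9 = 0.
Single eigenvalue λ = -3 with algebraic multiplicity 2.
Eigenvector v = (-3,-2); generalized eigenvector w with (A-λI)w=v is (-1,-1).
General solution: e^(-3t)[c_1·v + c_2·(t·v + w)].

x_1(t) = -3c_1e^(-3t) - 3c_2te^(-3t) - c_2e^(-3t), x_2(t) = -2c_1e^(-3t) - 2c_2te^(-3t) - c_2e^(-3t)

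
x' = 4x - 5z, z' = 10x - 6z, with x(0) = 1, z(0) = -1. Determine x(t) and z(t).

Coefficient matrix A = [[4, -5], [10, -6]].
Characteristic polynomial det(A - λI) = λ^2 + 2λ + 26 = 0.
Eigenvalues λ = -1 ± 5i (complex conjugate pair).
For λ=-1+5i: an eigenvector is (0,1) - i(-1,-1) = (0 + i, 1 + i).
A real fundamental pair from Re and Im of e^((-1+5i)t)v: X_1 = e^(-t)(cos(5t)·(0,1) + sin(5t)·(-1,-1)), X_2 = e^(-t)(sin(5t)·(0,1) - cos(5t)·(-1,-1)).
General solution: c_1X_1 + c_2X_2.
Applying x(0)=1, z(0)=-1 gives c_1=-2, c_2=1.

x(t) = 2e^(-t)sin(5t) + e^(-t)cos(5t), z(t) = 3e^(-t)sin(5t) - e^(-t)cos(5t)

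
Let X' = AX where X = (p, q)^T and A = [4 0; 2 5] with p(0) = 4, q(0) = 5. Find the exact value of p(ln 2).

64

A = [[4,0],[2,5]]; eigenvalues λ = 4, 5.
Eigenvectors: (1,-2) for λ=4, (0,1) for λ=5.
From the initial condition, c_1 = 4, c_2 = 13.
p(ln 2) = (4)(2^4)(1) + (13)(2^5)(0) = 64.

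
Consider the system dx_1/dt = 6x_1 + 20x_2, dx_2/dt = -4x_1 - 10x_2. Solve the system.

Coefficient matrix A = [[6, 20], [-4, -10]].
Characteristic polynomial det(A - λI) = λ^2 + 4λ + 20 = 0.
Eigenvalues λ = -2 ± 4i (complex conjugate pair).
For λ=-2+4i: an eigenvector is (2,-1) - i(-1,0) = (2 + i, -1).
A real fundamental pair from Re and Im of e^((-2+4i)t)v: X_1 = e^(-2t)(cos(4t)·(2,-1) + sin(4t)·(-1,0)), X_2 = e^(-2t)(sin(4t)·(2,-1) - cos(4t)·(-1,0)).
General solution: K_1X_1 + K_2X_2.

x_1(t) = -K_1e^(-2t)sin(4t) + 2K_1e^(-2t)cos(4t) + 2K_2e^(-2t)sin(4t) + K_2e^(-2t)cos(4t), x_2(t) = -K_1e^(-2t)cos(4t) - K_2e^(-2t)sin(4t)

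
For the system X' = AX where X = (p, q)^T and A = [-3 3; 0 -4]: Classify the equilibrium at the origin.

A = [[-3,3],[0,-4]]; det(A-λI) = λ^2 + 7λ + 12.
λ = -4, -3: both negative.

stable node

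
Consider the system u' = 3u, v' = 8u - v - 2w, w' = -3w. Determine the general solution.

u(t) = c_1e^(3t), v(t) = 2c_1e^(3t) + c_2e^(-t) + c_3e^(-3t), w(t) = c_3e^(-3t)

Coefficient matrix A = [[3, 0, 0], [8, -1, -2], [0, 0, -3]].
det(A - λI) = 0 gives eigenvalues λ = 3, -1, -3.
For λ=3: eigenvector (1,2,0).
For λ=-1: eigenvector (0,1,0).
For λ=-3: eigenvector (0,1,1).
General solution: c_1e^(3t)(1,2,0) + c_2e^(-t)(0,1,0) + c_3e^(-3t)(0,1,1).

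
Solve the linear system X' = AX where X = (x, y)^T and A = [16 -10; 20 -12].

Coefficient matrix A = [[16, -10], [20, -12]].
Characteristic polynomial det(A - λI) = λ^2 - 4λ + 8 = 0.
Eigenvalues λ = 2 ± 2i (complex conjugate pair).
For λ=2+2i: an eigenvector is (2,3) - i(-1,-1) = (2 + i, 3 + i).
A real fundamental pair from Re and Im of e^((2+2i)t)v: X_1 = e^(2t)(cos(2t)·(2,3) + sin(2t)·(-1,-1)), X_2 = e^(2t)(sin(2t)·(2,3) - cos(2t)·(-1,-1)).
General solution: C_1X_1 + C_2X_2.

x(t) = -C_1e^(2t)sin(2t) + 2C_1e^(2t)cos(2t) + 2C_2e^(2t)sin(2t) + C_2e^(2t)cos(2t), y(t) = -C_1e^(2t)sin(2t) + 3C_1e^(2t)cos(2t) + 3C_2e^(2t)sin(2t) + C_2e^(2t)cos(2t)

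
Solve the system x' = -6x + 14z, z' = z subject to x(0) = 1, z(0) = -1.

Coefficient matrix A = [[-6, 14], [0, 1]].
Characteristic polynomial det(A - λI) = λ^2 + 5λ - 6 = 0.
Eigenvalues λ = 1, -6.
For λ=1: (A-λI) row 1 is [-7, 14], so an eigenvector is (-2, -1).
For λ=-6: (A-λI) row 1 is [0, 14], so an eigenvector is (1, 0).
General solution: K_1e^(t)(-2,-1) + K_2e^(-6t)(1,0).
Applying x(0)=1, z(0)=-1 gives K_1=1, K_2=3.

x(t) = -2e^(t) + 3e^(-6t), z(t) = -e^(t)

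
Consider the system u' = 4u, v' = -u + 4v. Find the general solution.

u(t) = -C_2e^(4t), v(t) = C_1e^(4t) + C_2te^(4t) + 2C_2e^(4t)

Coefficient matrix A = [[4, 0], [-1, 4]].
Characteristic polynomial det(A - λI) = λ^2 - 8λ + 16 = 0.
Single eigenvalue λ = 4 with algebraic multiplicity 2.
Eigenvector v = (0,1); generalized eigenvector w with (A-λI)w=v is (-1,2).
General solution: e^(4t)[C_1·v + C_2·(t·v + w)].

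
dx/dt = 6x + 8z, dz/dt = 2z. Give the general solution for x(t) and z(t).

Coefficient matrix A = [[6, 8], [0, 2]].
Characteristic polynomial det(A - λI) = λ^2 - 8λ + 12 = 0.
Eigenvalues λ = 6, 2.
For λ=6: (A-λI) row 1 is [0, 8], so an eigenvector is (1, 0).
For λ=2: (A-λI) row 1 is [4, 8], so an eigenvector is (2, -1).
General solution: C_1e^(6t)(1,0) + C_2e^(2t)(2,-1).

x(t) = C_1e^(6t) + 2C_2e^(2t), z(t) = -C_2e^(2t)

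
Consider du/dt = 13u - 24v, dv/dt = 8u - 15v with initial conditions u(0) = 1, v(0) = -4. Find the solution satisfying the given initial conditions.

u(t) = 28e^(t) - 27e^(-3t), v(t) = 14e^(t) - 18e^(-3t)

Coefficient matrix A = [[13, -24], [8, -15]].
Characteristic polynomial det(A - λI) = λ^2 + 2λ - 3 = 0.
Eigenvalues λ = 1, -3.
For λ=1: (A-λI) row 1 is [12, -24], so an eigenvector is (-2, -1).
For λ=-3: (A-λI) row 1 is [16, -24], so an eigenvector is (-3, -2).
General solution: C_1e^(t)(-2,-1) + C_2e^(-3t)(-3,-2).
Applying u(0)=1, v(0)=-4 gives C_1=-14, C_2=9.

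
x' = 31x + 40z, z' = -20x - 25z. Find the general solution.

Coefficient matrix A = [[31, 40], [-20, -25]].
Characteristic polynomial det(A - λI) = λ^2 - 6λ + 25 = 0.
Eigenvalues λ = 3 ± 4i (complex conjugate pair).
For λ=3+4i: an eigenvector is (3,-2) - i(1,-1) = (3 - i, -2 + i).
A real fundamental pair from Re and Im of e^((3+4i)t)v: X_1 = e^(3t)(cos(4t)·(3,-2) + sin(4t)·(1,-1)), X_2 = e^(3t)(sin(4t)·(3,-2) - cos(4t)·(1,-1)).
General solution: C_1X_1 + C_2X_2.

x(t) = C_1e^(3t)sin(4t) + 3C_1e^(3t)cos(4t) + 3C_2e^(3t)sin(4t) - C_2e^(3t)cos(4t), z(t) = -C_1e^(3t)sin(4t) - 2C_1e^(3t)cos(4t) - 2C_2e^(3t)sin(4t) + C_2e^(3t)cos(4t)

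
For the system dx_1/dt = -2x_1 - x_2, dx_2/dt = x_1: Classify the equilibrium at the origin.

A = [[-2,-1],[1,0]]; det(A-λI) = λ^2 + 2λ + 1.
repeated λ = -1 with a single eigenvector.

stable improper node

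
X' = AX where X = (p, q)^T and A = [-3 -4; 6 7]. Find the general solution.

p(t) = -2c_1e^(3t) + c_2e^(t), q(t) = 3c_1e^(3t) - c_2e^(t)

Coefficient matrix A = [[-3, -4], [6, 7]].
Characteristic polynomial det(A - λI) = λ^2 - 4λ + 3 = 0.
Eigenvalues λ = 3, 1.
For λ=3: (A-λI) row 1 is [-6, -4], so an eigenvector is (-2, 3).
For λ=1: (A-λI) row 1 is [-4, -4], so an eigenvector is (1, -1).
General solution: c_1e^(3t)(-2,3) + c_2e^(t)(1,-1).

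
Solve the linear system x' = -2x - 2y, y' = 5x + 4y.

x(t) = -c_1e^(t)sin(t) + c_1e^(t)cos(t) + c_2e^(t)sin(t) + c_2e^(t)cos(t), y(t) = 2c_1e^(t)sin(t) - c_1e^(t)cos(t) - c_2e^(t)sin(t) - 2c_2e^(t)cos(t)

Coefficient matrix A = [[-2, -2], [5, 4]].
Characteristic polynomial det(A - λI) = λ^2 - 2λ + 2 = 0.
Eigenvalues λ = 1 ± i (complex conjugate pair).
For λ=1+i: an eigenvector is (1,-1) - i(-1,2) = (1 + i, -1 - 2i).
A real fundamental pair from Re and Im of e^((1+i)t)v: X_1 = e^(t)(cos(t)·(1,-1) + sin(t)·(-1,2)), X_2 = e^(t)(sin(t)·(1,-1) - cos(t)·(-1,2)).
General solution: c_1X_1 + c_2X_2.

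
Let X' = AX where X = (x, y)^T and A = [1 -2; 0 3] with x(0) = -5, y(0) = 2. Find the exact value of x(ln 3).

-63

A = [[1,-2],[0,3]]; eigenvalues λ = 1, 3.
Eigenvectors: (1,0) for λ=1, (-1,1) for λ=3.
From the initial condition, c_1 = -3, c_2 = 2.
x(ln 3) = (-3)(3^1)(1) + (2)(3^3)(-1) = -63.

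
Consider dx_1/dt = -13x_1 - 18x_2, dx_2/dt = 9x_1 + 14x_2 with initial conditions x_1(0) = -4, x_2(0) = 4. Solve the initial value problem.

x_1(t) = -4e^(5t), x_2(t) = 4e^(5t)

Coefficient matrix A = [[-13, -18], [9, 14]].
Characteristic polynomial det(A - λI) = λ^2 - λ - 20 = 0.
Eigenvalues λ = 5, -4.
For λ=5: (A-λI) row 1 is [-18, -18], so an eigenvector is (-1, 1).
For λ=-4: (A-λI) row 1 is [-9, -18], so an eigenvector is (2, -1).
General solution: c_1e^(5t)(-1,1) + c_2e^(-4t)(2,-1).
Applying x_1(0)=-4, x_2(0)=4 gives c_1=4, c_2=0.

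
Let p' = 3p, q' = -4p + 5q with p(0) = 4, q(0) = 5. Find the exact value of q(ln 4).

-2560

A = [[3,0],[-4,5]]; eigenvalues λ = 3, 5.
Eigenvectors: (1,2) for λ=3, (0,1) for λ=5.
From the initial condition, c_1 = 4, c_2 = -3.
q(ln 4) = (4)(4^3)(2) + (-3)(4^5)(1) = -2560.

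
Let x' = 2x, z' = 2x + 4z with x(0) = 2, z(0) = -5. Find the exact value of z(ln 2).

-56

A = [[2,0],[2,4]]; eigenvalues λ = 2, 4.
Eigenvectors: (1,-1) for λ=2, (0,1) for λ=4.
From the initial condition, c_1 = 2, c_2 = -3.
z(ln 2) = (2)(2^2)(-1) + (-3)(2^4)(1) = -56.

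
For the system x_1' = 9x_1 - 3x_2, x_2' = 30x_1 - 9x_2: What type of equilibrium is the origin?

center

A = [[9,-3],[30,-9]]; det(A-λI) = λ^2 + 9.
λ = 0 ± 3i: zero real part.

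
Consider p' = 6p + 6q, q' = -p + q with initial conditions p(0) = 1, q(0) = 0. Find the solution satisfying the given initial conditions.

p(t) = 3e^(4t) - 2e^(3t), q(t) = -e^(4t) + e^(3t)

Coefficient matrix A = [[6, 6], [-1, 1]].
Characteristic polynomial det(A - λI) = λ^2 - 7λ + 12 = 0.
Eigenvalues λ = 4, 3.
For λ=4: (A-λI) row 1 is [2, 6], so an eigenvector is (-3, 1).
For λ=3: (A-λI) row 1 is [3, 6], so an eigenvector is (2, -1).
General solution: c_1e^(4t)(-3,1) + c_2e^(3t)(2,-1).
Applying p(0)=1, q(0)=0 gives c_1=-1, c_2=-1.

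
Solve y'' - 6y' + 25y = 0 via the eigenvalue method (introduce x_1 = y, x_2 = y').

Let x_1 = y, x_2 = y'. Then x_1' = x_2 and x_2' = -25x_1 + 6x_2.
A = [[0,1],[-25,6]]; det(A-λI) = λ^2 - 6λ + 25.
Eigenvalues λ = 3 ± 4i.

y(t) = K_1e^(3t)cos(4t) + K_2e^(3t)sin(4t)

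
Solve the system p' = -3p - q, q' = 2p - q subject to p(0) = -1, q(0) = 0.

p(t) = e^(-2t)sin(t) - e^(-2t)cos(t), q(t) = -2e^(-2t)sin(t)

Coefficient matrix A = [[-3, -1], [2, -1]].
Characteristic polynomial det(A - λI) = λ^2 + 4λ + 5 = 0.
Eigenvalues λ = -2 ± i (complex conjugate pair).
For λ=-2+i: an eigenvector is (0,-1) - i(1,-1) = (0 - i, -1 + i).
A real fundamental pair from Re and Im of e^((-2+i)t)v: X_1 = e^(-2t)(cos(t)·(0,-1) + sin(t)·(1,-1)), X_2 = e^(-2t)(sin(t)·(0,-1) - cos(t)·(1,-1)).
General solution: C_1X_1 + C_2X_2.
Applying p(0)=-1, q(0)=0 gives C_1=1, C_2=1.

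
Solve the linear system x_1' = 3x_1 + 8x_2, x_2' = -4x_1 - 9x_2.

Coefficient matrix A = [[3, 8], [-4, -9]].
Characteristic polynomial det(A - λI) = λ^2 + 6λ + 5 = 0.
Eigenvalues λ = -1, -5.
For λ=-1: (A-λI) row 1 is [4, 8], so an eigenvector is (2, -1).
For λ=-5: (A-λI) row 1 is [8, 8], so an eigenvector is (1, -1).
General solution: c_1e^(-t)(2,-1) + c_2e^(-5t)(1,-1).

x_1(t) = 2c_1e^(-t) + c_2e^(-5t), x_2(t) = -c_1e^(-t) - c_2e^(-5t)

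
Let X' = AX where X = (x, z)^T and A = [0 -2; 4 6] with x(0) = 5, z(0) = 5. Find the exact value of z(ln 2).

A = [[0,-2],[4,6]]; eigenvalues λ = 2, 4.
Eigenvectors: (-1,1) for λ=2, (-1,2) for λ=4.
From the initial condition, c_1 = -15, c_2 = 10.
z(ln 2) = (-15)(2^2)(1) + (10)(2^4)(2) = 260.

260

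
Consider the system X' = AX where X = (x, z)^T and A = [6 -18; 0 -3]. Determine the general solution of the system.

x(t) = -K_1e^(6t) - 2K_2e^(-3t), z(t) = -K_2e^(-3t)

Coefficient matrix A = [[6, -18], [0, -3]].
Characteristic polynomial det(A - λI) = λ^2 - 3λ - 18 = 0.
Eigenvalues λ = 6, -3.
For λ=6: (A-λI) row 1 is [0, -18], so an eigenvector is (-1, 0).
For λ=-3: (A-λI) row 1 is [9, -18], so an eigenvector is (-2, -1).
General solution: K_1e^(6t)(-1,0) + K_2e^(-3t)(-2,-1).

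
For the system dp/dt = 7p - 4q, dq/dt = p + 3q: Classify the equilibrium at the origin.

unstable improper node

A = [[7,-4],[1,3]]; det(A-λI) = λ^2 - 10λ + 25.
repeated λ = 5 with a single eigenvector.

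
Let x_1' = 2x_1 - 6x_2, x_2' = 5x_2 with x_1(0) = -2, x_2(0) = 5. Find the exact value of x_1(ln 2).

-288

A = [[2,-6],[0,5]]; eigenvalues λ = 2, 5.
Eigenvectors: (1,0) for λ=2, (-2,1) for λ=5.
From the initial condition, c_1 = 8, c_2 = 5.
x_1(ln 2) = (8)(2^2)(1) + (5)(2^5)(-2) = -288.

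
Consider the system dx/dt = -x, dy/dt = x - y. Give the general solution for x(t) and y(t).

x(t) = K_2e^(-t), y(t) = K_1e^(-t) + K_2te^(-t) + 3K_2e^(-t)

Coefficient matrix A = [[-1, 0], [1, -1]].
Characteristic polynomial det(A - λI) = λ^2 + 2λ + 1 = 0.
Single eigenvalue λ = -1 with algebraic multiplicity 2.
Eigenvector v = (0,1); generalized eigenvector w with (A-λI)w=v is (1,3).
General solution: e^(-t)[K_1·v + K_2·(t·v + w)].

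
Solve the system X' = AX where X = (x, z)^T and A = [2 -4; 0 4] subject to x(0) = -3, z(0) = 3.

x(t) = -6e^(4t) + 3e^(2t), z(t) = 3e^(4t)

Coefficient matrix A = [[2, -4], [0, 4]].
Characteristic polynomial det(A - λI) = λ^2 - 6λ + 8 = 0.
Eigenvalues λ = 4, 2.
For λ=4: (A-λI) row 1 is [-2, -4], so an eigenvector is (2, -1).
For λ=2: (A-λI) row 1 is [0, -4], so an eigenvector is (-1, 0).
General solution: K_1e^(4t)(2,-1) + K_2e^(2t)(-1,0).
Applying x(0)=-3, z(0)=3 gives K_1=-3, K_2=-3.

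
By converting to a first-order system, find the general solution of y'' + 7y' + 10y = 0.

y(t) = K_1e^(-2t) + K_2e^(-5t)

Let x_1 = y, x_2 = y'. Then x_1' = x_2 and x_2' = -10x_1 - 7x_2.
A = [[0,1],[-10,-7]]; det(A-λI) = λ^2 + 7λ + 10.
Eigenvalues λ = -2, -5 with eigenvectors (1,-2), (1,-5).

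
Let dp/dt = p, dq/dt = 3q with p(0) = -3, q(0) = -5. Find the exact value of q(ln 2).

A = [[1,0],[0,3]]; eigenvalues λ = 3, 1.
Eigenvectors: (0,-1) for λ=3, (1,0) for λ=1.
From the initial condition, c_1 = 5, c_2 = -3.
q(ln 2) = (5)(2^3)(-1) + (-3)(2^1)(0) = -40.

-40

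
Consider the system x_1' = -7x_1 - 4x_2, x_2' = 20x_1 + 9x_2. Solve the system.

x_1(t) = -c_1e^(t)sin(4t) + c_2e^(t)cos(4t), x_2(t) = 2c_1e^(t)sin(4t) + c_1e^(t)cos(4t) + c_2e^(t)sin(4t) - 2c_2e^(t)cos(4t)

Coefficient matrix A = [[-7, -4], [20, 9]].
Characteristic polynomial det(A - λI) = λ^2 - 2λ + 17 = 0.
Eigenvalues λ = 1 ± 4i (complex conjugate pair).
For λ=1+4i: an eigenvector is (0,1) - i(-1,2) = (0 + i, 1 - 2i).
A real fundamental pair from Re and Im of e^((1+4i)t)v: X_1 = e^(t)(cos(4t)·(0,1) + sin(4t)·(-1,2)), X_2 = e^(t)(sin(4t)·(0,1) - cos(4t)·(-1,2)).
General solution: c_1X_1 + c_2X_2.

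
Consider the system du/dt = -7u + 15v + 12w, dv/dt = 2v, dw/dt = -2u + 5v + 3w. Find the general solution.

u(t) = 3C_1e^(-3t) + 2C_2e^(-t) + 3C_3e^(2t), v(t) = C_3e^(2t), w(t) = C_1e^(-3t) + C_2e^(-t) + C_3e^(2t)

Coefficient matrix A = [[-7, 15, 12], [0, 2, 0], [-2, 5, 3]].
det(A - λI) = 0 gives eigenvalues λ = -3, -1, 2.
For λ=-3: eigenvector (3,0,1).
For λ=-1: eigenvector (2,0,1).
For λ=2: eigenvector (3,1,1).
General solution: C_1e^(-3t)(3,0,1) + C_2e^(-t)(2,0,1) + C_3e^(2t)(3,1,1).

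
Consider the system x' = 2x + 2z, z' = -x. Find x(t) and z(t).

x(t) = c_1e^(t)sin(t) + c_1e^(t)cos(t) + c_2e^(t)sin(t) - c_2e^(t)cos(t), z(t) = -c_1e^(t)sin(t) + c_2e^(t)cos(t)

Coefficient matrix A = [[2, 2], [-1, 0]].
Characteristic polynomial det(A - λI) = λ^2 - 2λ + 2 = 0.
Eigenvalues λ = 1 ± i (complex conjugate pair).
For λ=1+i: an eigenvector is (1,0) - i(1,-1) = (1 - i, 0 + i).
A real fundamental pair from Re and Im of e^((1+i)t)v: X_1 = e^(t)(cos(t)·(1,0) + sin(t)·(1,-1)), X_2 = e^(t)(sin(t)·(1,0) - cos(t)·(1,-1)).
General solution: c_1X_1 + c_2X_2.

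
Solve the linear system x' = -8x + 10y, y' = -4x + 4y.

Coefficient matrix A = [[-8, 10], [-4, 4]].
Characteristic polynomial det(A - λI) = λ^2 + 4λ + 8 = 0.
Eigenvalues λ = -2 ± 2i (complex conjugate pair).
For λ=-2+2i: an eigenvector is (2,1) - i(-1,-1) = (2 + i, 1 + i).
A real fundamental pair from Re and Im of e^((-2+2i)t)v: X_1 = e^(-2t)(cos(2t)·(2,1) + sin(2t)·(-1,-1)), X_2 = e^(-2t)(sin(2t)·(2,1) - cos(2t)·(-1,-1)).
General solution: K_1X_1 + K_2X_2.

x(t) = -K_1e^(-2t)sin(2t) + 2K_1e^(-2t)cos(2t) + 2K_2e^(-2t)sin(2t) + K_2e^(-2t)cos(2t), y(t) = -K_1e^(-2t)sin(2t) + K_1e^(-2t)cos(2t) + K_2e^(-2t)sin(2t) + K_2e^(-2t)cos(2t)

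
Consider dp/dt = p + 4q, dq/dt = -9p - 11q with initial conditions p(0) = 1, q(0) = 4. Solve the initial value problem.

Coefficient matrix A = [[1, 4], [-9, -11]].
Characteristic polynomial det(A - λI) = λ^2 + 10λ + 25 = 0.
Single eigenvalue λ = -5 with algebraic multiplicity 2.
Eigenvector v = (2,-3); generalized eigenvector w with (A-λI)w=v is (-1,2).
General solution: e^(-5t)[c_1·v + c_2·(t·v + w)].
Applying p(0)=1, q(0)=4 gives c_1=6, c_2=11.

p(t) = 22te^(-5t) + e^(-5t), q(t) = -33te^(-5t) + 4e^(-5t)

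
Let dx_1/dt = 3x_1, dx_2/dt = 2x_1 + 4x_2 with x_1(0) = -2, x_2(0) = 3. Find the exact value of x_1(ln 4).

A = [[3,0],[2,4]]; eigenvalues λ = 3, 4.
Eigenvectors: (-1,2) for λ=3, (0,-1) for λ=4.
From the initial condition, c_1 = 2, c_2 = 1.
x_1(ln 4) = (2)(4^3)(-1) + (1)(4^4)(0) = -128.

-128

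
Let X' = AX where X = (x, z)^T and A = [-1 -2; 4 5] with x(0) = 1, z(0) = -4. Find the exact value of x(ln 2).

20

A = [[-1,-2],[4,5]]; eigenvalues λ = 1, 3.
Eigenvectors: (1,-1) for λ=1, (-1,2) for λ=3.
From the initial condition, c_1 = -2, c_2 = -3.
x(ln 2) = (-2)(2^1)(1) + (-3)(2^3)(-1) = 20.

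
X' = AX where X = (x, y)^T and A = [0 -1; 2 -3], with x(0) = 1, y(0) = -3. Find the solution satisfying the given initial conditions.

x(t) = 5e^(-t) - 4e^(-2t), y(t) = 5e^(-t) - 8e^(-2t)

Coefficient matrix A = [[0, -1], [2, -3]].
Characteristic polynomial det(A - λI) = λ^2 + 3λ + 2 = 0.
Eigenvalues λ = -1, -2.
For λ=-1: (A-λI) row 1 is [1, -1], so an eigenvector is (1, 1).
For λ=-2: (A-λI) row 1 is [2, -1], so an eigenvector is (-1, -2).
General solution: C_1e^(-t)(1,1) + C_2e^(-2t)(-1,-2).
Applying x(0)=1, y(0)=-3 gives C_1=5, C_2=4.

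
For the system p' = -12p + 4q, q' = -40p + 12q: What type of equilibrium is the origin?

A = [[-12,4],[-40,12]]; det(A-λI) = λ^2 + 16.
λ = 0 ± 4i: zero real part.

center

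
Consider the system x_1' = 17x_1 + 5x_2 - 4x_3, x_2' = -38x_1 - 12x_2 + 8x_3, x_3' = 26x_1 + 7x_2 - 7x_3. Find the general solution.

x_1(t) = K_1e^(-t) - 2K_2e^(t) - K_3e^(-2t), x_2(t) = -2K_1e^(-t) + 4K_2e^(t) + 3K_3e^(-2t), x_3(t) = 2K_1e^(-t) - 3K_2e^(t) - K_3e^(-2t)

Coefficient matrix A = [[17, 5, -4], [-38, -12, 8], [26, 7, -7]].
det(A - λI) = 0 gives eigenvalues λ = -1, 1, -2.
For λ=-1: eigenvector (1,-2,2).
For λ=1: eigenvector (-2,4,-3).
For λ=-2: eigenvector (-1,3,-1).
General solution: K_1e^(-t)(1,-2,2) + K_2e^(t)(-2,4,-3) + K_3e^(-2t)(-1,3,-1).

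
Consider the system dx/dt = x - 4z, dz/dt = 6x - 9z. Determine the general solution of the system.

x(t) = 2K_1e^(-5t) + K_2e^(-3t), z(t) = 3K_1e^(-5t) + K_2e^(-3t)

Coefficient matrix A = [[1, -4], [6, -9]].
Characteristic polynomial det(A - λI) = λ^2 + 8λ + 15 = 0.
Eigenvalues λ = -5, -3.
For λ=-5: (A-λI) row 1 is [6, -4], so an eigenvector is (2, 3).
For λ=-3: (A-λI) row 1 is [4, -4], so an eigenvector is (1, 1).
General solution: K_1e^(-5t)(2,3) + K_2e^(-3t)(1,1).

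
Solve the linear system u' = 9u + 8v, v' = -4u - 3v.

Coefficient matrix A = [[9, 8], [-4, -3]].
Characteristic polynomial det(A - λI) = λ^2 - 6λ + 5 = 0.
Eigenvalues λ = 5, 1.
For λ=5: (A-λI) row 1 is [4, 8], so an eigenvector is (2, -1).
For λ=1: (A-λI) row 1 is [8, 8], so an eigenvector is (-1, 1).
General solution: C_1e^(5t)(2,-1) + C_2e^(t)(-1,1).

u(t) = 2C_1e^(5t) - C_2e^(t), v(t) = -C_1e^(5t) + C_2e^(t)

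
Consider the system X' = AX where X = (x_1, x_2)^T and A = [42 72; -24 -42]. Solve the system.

x_1(t) = 2C_1e^(6t) + 3C_2e^(-6t), x_2(t) = -C_1e^(6t) - 2C_2e^(-6t)

Coefficient matrix A = [[42, 72], [-24, -42]].
Characteristic polynomial det(A - λI) = λ^2 - 36 = 0.
Eigenvalues λ = 6, -6.
For λ=6: (A-λI) row 1 is [36, 72], so an eigenvector is (2, -1).
For λ=-6: (A-λI) row 1 is [48, 72], so an eigenvector is (3, -2).
General solution: C_1e^(6t)(2,-1) + C_2e^(-6t)(3,-2).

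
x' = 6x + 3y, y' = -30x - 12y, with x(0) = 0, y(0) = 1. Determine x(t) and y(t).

Coefficient matrix A = [[6, 3], [-30, -12]].
Characteristic polynomial det(A - λI) = λ^2 + 6λ + 18 = 0.
Eigenvalues λ = -3 ± 3i (complex conjugate pair).
For λ=-3+3i: an eigenvector is (1,-3) - i(0,-1) = (1, -3 + i).
A real fundamental pair from Re and Im of e^((-3+3i)t)v: X_1 = e^(-3t)(cos(3t)·(1,-3) + sin(3t)·(0,-1)), X_2 = e^(-3t)(sin(3t)·(1,-3) - cos(3t)·(0,-1)).
General solution: C_1X_1 + C_2X_2.
Applying x(0)=0, y(0)=1 gives C_1=0, C_2=1.

x(t) = e^(-3t)sin(3t), y(t) = -3e^(-3t)sin(3t) + e^(-3t)cos(3t)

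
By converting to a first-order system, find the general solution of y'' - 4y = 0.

Let x_1 = y, x_2 = y'. Then x_1' = x_2 and x_2' = 4x_1.
A = [[0,1],[4,0]]; det(A-λI) = λ^2 - 4.
Eigenvalues λ = -2, 2 with eigenvectors (1,-2), (1,2).

y(t) = C_1e^(-2t) + C_2e^(2t)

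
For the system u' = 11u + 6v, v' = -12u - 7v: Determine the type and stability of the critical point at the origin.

saddle

A = [[11,6],[-12,-7]]; det(A-λI) = λ^2 - 4λ - 5.
λ = 5, -1: opposite signs.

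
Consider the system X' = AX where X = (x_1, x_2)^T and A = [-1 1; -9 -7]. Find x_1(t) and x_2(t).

x_1(t) = C_1e^(-4t) + C_2te^(-4t), x_2(t) = -3C_1e^(-4t) - 3C_2te^(-4t) + C_2e^(-4t)

Coefficient matrix A = [[-1, 1], [-9, -7]].
Characteristic polynomial det(A - λI) = λ^2 + 8λ + 16 = 0.
Single eigenvalue λ = -4 with algebraic multiplicity 2.
Eigenvector v = (1,-3); generalized eigenvector w with (A-λI)w=v is (0,1).
General solution: e^(-4t)[C_1·v + C_2·(t·v + w)].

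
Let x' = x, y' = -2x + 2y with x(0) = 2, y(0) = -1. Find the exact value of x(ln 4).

A = [[1,0],[-2,2]]; eigenvalues λ = 1, 2.
Eigenvectors: (1,2) for λ=1, (0,1) for λ=2.
From the initial condition, c_1 = 2, c_2 = -5.
x(ln 4) = (2)(4^1)(1) + (-5)(4^2)(0) = 8.

8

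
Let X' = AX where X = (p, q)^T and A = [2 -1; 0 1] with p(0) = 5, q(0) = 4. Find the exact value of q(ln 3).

A = [[2,-1],[0,1]]; eigenvalues λ = 1, 2.
Eigenvectors: (-1,-1) for λ=1, (1,0) for λ=2.
From the initial condition, c_1 = -4, c_2 = 1.
q(ln 3) = (-4)(3^1)(-1) + (1)(3^2)(0) = 12.

12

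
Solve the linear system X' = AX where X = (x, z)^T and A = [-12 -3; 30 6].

Coefficient matrix A = [[-12, -3], [30, 6]].
Characteristic polynomial det(A - λI) = λ^2 + 6λ + 18 = 0.
Eigenvalues λ = -3 ± 3i (complex conjugate pair).
For λ=-3+3i: an eigenvector is (0,1) - i(-1,3) = (0 + i, 1 - 3i).
A real fundamental pair from Re and Im of e^((-3+3i)t)v: X_1 = e^(-3t)(cos(3t)·(0,1) + sin(3t)·(-1,3)), X_2 = e^(-3t)(sin(3t)·(0,1) - cos(3t)·(-1,3)).
General solution: C_1X_1 + C_2X_2.

x(t) = -C_1e^(-3t)sin(3t) + C_2e^(-3t)cos(3t), z(t) = 3C_1e^(-3t)sin(3t) + C_1e^(-3t)cos(3t) + C_2e^(-3t)sin(3t) - 3C_2e^(-3t)cos(3t)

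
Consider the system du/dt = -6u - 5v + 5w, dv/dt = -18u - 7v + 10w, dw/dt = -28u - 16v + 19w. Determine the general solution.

Coefficient matrix A = [[-6, -5, 5], [-18, -7, 10], [-28, -16, 19]].
det(A - λI) = 0 gives eigenvalues λ = -1, 3, 4.
For λ=-1: eigenvector (1,2,3).
For λ=3: eigenvector (0,1,1).
For λ=4: eigenvector (1,2,4).
General solution: C_1e^(-t)(1,2,3) + C_2e^(3t)(0,1,1) + C_3e^(4t)(1,2,4).

u(t) = C_1e^(-t) + C_3e^(4t), v(t) = 2C_1e^(-t) + C_2e^(3t) + 2C_3e^(4t), w(t) = 3C_1e^(-t) + C_2e^(3t) + 4C_3e^(4t)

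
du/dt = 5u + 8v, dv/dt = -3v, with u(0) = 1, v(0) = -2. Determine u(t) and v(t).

u(t) = -e^(5t) + 2e^(-3t), v(t) = -2e^(-3t)

Coefficient matrix A = [[5, 8], [0, -3]].
Characteristic polynomial det(A - λI) = λ^2 - 2λ - 15 = 0.
Eigenvalues λ = -3, 5.
For λ=-3: (A-λI) row 1 is [8, 8], so an eigenvector is (1, -1).
For λ=5: (A-λI) row 1 is [0, 8], so an eigenvector is (1, 0).
General solution: K_1e^(-3t)(1,-1) + K_2e^(5t)(1,0).
Applying u(0)=1, v(0)=-2 gives K_1=2, K_2=-1.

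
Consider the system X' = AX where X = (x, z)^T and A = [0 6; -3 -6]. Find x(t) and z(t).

x(t) = -c_1e^(-3t)sin(3t) - c_1e^(-3t)cos(3t) - c_2e^(-3t)sin(3t) + c_2e^(-3t)cos(3t), z(t) = c_1e^(-3t)sin(3t) - c_2e^(-3t)cos(3t)

Coefficient matrix A = [[0, 6], [-3, -6]].
Characteristic polynomial det(A - λI) = λ^2 + 6λ + 18 = 0.
Eigenvalues λ = -3 ± 3i (complex conjugate pair).
For λ=-3+3i: an eigenvector is (-1,0) - i(-1,1) = (-1 + i, 0 - i).
A real fundamental pair from Re and Im of e^((-3+3i)t)v: X_1 = e^(-3t)(cos(3t)·(-1,0) + sin(3t)·(-1,1)), X_2 = e^(-3t)(sin(3t)·(-1,0) - cos(3t)·(-1,1)).
General solution: c_1X_1 + c_2X_2.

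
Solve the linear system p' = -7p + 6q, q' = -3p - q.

Coefficient matrix A = [[-7, 6], [-3, -1]].
Characteristic polynomial det(A - λI) = λ^2 + 8λ + 25 = 0.
Eigenvalues λ = -4 ± 3i (complex conjugate pair).
For λ=-4+3i: an eigenvector is (1,0) - i(-1,-1) = (1 + i, 0 + i).
A real fundamental pair from Re and Im of e^((-4+3i)t)v: X_1 = e^(-4t)(cos(3t)·(1,0) + sin(3t)·(-1,-1)), X_2 = e^(-4t)(sin(3t)·(1,0) - cos(3t)·(-1,-1)).
General solution: K_1X_1 + K_2X_2.

p(t) = -K_1e^(-4t)sin(3t) + K_1e^(-4t)cos(3t) + K_2e^(-4t)sin(3t) + K_2e^(-4t)cos(3t), q(t) = -K_1e^(-4t)sin(3t) + K_2e^(-4t)cos(3t)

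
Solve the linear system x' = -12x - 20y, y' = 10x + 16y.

Coefficient matrix A = [[-12, -20], [10, 16]].
Characteristic polynomial det(A - λI) = λ^2 - 4λ + 8 = 0.
Eigenvalues λ = 2 ± 2i (complex conjugate pair).
For λ=2+2i: an eigenvector is (1,-1) - i(3,-2) = (1 - 3i, -1 + 2i).
A real fundamental pair from Re and Im of e^((2+2i)t)v: X_1 = e^(2t)(cos(2t)·(1,-1) + sin(2t)·(3,-2)), X_2 = e^(2t)(sin(2t)·(1,-1) - cos(2t)·(3,-2)).
General solution: C_1X_1 + C_2X_2.

x(t) = 3C_1e^(2t)sin(2t) + C_1e^(2t)cos(2t) + C_2e^(2t)sin(2t) - 3C_2e^(2t)cos(2t), y(t) = -2C_1e^(2t)sin(2t) - C_1e^(2t)cos(2t) - C_2e^(2t)sin(2t) + 2C_2e^(2t)cos(2t)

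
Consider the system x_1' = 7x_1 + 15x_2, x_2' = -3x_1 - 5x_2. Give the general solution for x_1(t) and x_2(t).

x_1(t) = 2K_1e^(t)sin(3t) + K_1e^(t)cos(3t) + K_2e^(t)sin(3t) - 2K_2e^(t)cos(3t), x_2(t) = -K_1e^(t)sin(3t) + K_2e^(t)cos(3t)

Coefficient matrix A = [[7, 15], [-3, -5]].
Characteristic polynomial det(A - λI) = λ^2 - 2λ + 10 = 0.
Eigenvalues λ = 1 ± 3i (complex conjugate pair).
For λ=1+3i: an eigenvector is (1,0) - i(2,-1) = (1 - 2i, 0 + i).
A real fundamental pair from Re and Im of e^((1+3i)t)v: X_1 = e^(t)(cos(3t)·(1,0) + sin(3t)·(2,-1)), X_2 = e^(t)(sin(3t)·(1,0) - cos(3t)·(2,-1)).
General solution: K_1X_1 + K_2X_2.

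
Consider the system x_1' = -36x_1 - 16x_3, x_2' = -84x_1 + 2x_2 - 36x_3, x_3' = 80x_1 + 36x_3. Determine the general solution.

x_1(t) = C_1e^(-4t) - 2C_3e^(4t), x_2(t) = 2C_1e^(-4t) + C_2e^(2t) - 6C_3e^(4t), x_3(t) = -2C_1e^(-4t) + 5C_3e^(4t)

Coefficient matrix A = [[-36, 0, -16], [-84, 2, -36], [80, 0, 36]].
det(A - λI) = 0 gives eigenvalues λ = -4, 2, 4.
For λ=-4: eigenvector (1,2,-2).
For λ=2: eigenvector (0,1,0).
For λ=4: eigenvector (-2,-6,5).
General solution: C_1e^(-4t)(1,2,-2) + C_2e^(2t)(0,1,0) + C_3e^(4t)(-2,-6,5).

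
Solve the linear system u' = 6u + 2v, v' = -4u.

u(t) = -K_1e^(4t) - K_2e^(2t), v(t) = K_1e^(4t) + 2K_2e^(2t)

Coefficient matrix A = [[6, 2], [-4, 0]].
Characteristic polynomial det(A - λI) = λ^2 - 6λ + 8 = 0.
Eigenvalues λ = 4, 2.
For λ=4: (A-λI) row 1 is [2, 2], so an eigenvector is (-1, 1).
For λ=2: (A-λI) row 1 is [4, 2], so an eigenvector is (-1, 2).
General solution: K_1e^(4t)(-1,1) + K_2e^(2t)(-1,2).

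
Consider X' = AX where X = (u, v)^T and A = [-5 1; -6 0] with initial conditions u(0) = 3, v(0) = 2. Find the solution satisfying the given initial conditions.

Coefficient matrix A = [[-5, 1], [-6, 0]].
Characteristic polynomial det(A - λI) = λ^2 + 5λ + 6 = 0.
Eigenvalues λ = -3, -2.
For λ=-3: (A-λI) row 1 is [-2, 1], so an eigenvector is (1, 2).
For λ=-2: (A-λI) row 1 is [-3, 1], so an eigenvector is (1, 3).
General solution: C_1e^(-3t)(1,2) + C_2e^(-2t)(1,3).
Applying u(0)=3, v(0)=2 gives C_1=7, C_2=-4.

u(t) = -4e^(-2t) + 7e^(-3t), v(t) = -12e^(-2t) + 14e^(-3t)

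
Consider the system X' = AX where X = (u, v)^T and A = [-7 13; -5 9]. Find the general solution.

Coefficient matrix A = [[-7, 13], [-5, 9]].
Characteristic polynomial det(A - λI) = λ^2 - 2λ + 2 = 0.
Eigenvalues λ = 1 ± i (complex conjugate pair).
For λ=1+i: an eigenvector is (2,1) - i(-3,-2) = (2 + 3i, 1 + 2i).
A real fundamental pair from Re and Im of e^((1+i)t)v: X_1 = e^(t)(cos(t)·(2,1) + sin(t)·(-3,-2)), X_2 = e^(t)(sin(t)·(2,1) - cos(t)·(-3,-2)).
General solution: C_1X_1 + C_2X_2.

u(t) = -3C_1e^(t)sin(t) + 2C_1e^(t)cos(t) + 2C_2e^(t)sin(t) + 3C_2e^(t)cos(t), v(t) = -2C_1e^(t)sin(t) + C_1e^(t)cos(t) + C_2e^(t)sin(t) + 2C_2e^(t)cos(t)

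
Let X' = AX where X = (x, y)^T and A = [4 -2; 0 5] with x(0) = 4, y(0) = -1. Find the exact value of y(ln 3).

A = [[4,-2],[0,5]]; eigenvalues λ = 4, 5.
Eigenvectors: (1,0) for λ=4, (2,-1) for λ=5.
From the initial condition, c_1 = 2, c_2 = 1.
y(ln 3) = (2)(3^4)(0) + (1)(3^5)(-1) = -243.

-243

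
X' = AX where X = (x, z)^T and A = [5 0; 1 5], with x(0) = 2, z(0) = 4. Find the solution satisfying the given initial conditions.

Coefficient matrix A = [[5, 0], [1, 5]].
Characteristic polynomial det(A - λI) = λ^2 - 10λ + 25 = 0.
Single eigenvalue λ = 5 with algebraic multiplicity 2.
Eigenvector v = (0,-1); generalized eigenvector w with (A-λI)w=v is (-1,3).
General solution: e^(5t)[c_1·v + c_2·(t·v + w)].
Applying x(0)=2, z(0)=4 gives c_1=-10, c_2=-2.

x(t) = 2e^(5t), z(t) = 2te^(5t) + 4e^(5t)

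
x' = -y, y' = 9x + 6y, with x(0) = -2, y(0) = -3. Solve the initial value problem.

Coefficient matrix A = [[0, -1], [9, 6]].
Characteristic polynomial det(A - λI) = λ^2 - 6λ + 9 = 0.
Single eigenvalue λ = 3 with algebraic multiplicity 2.
Eigenvector v = (-1,3); generalized eigenvector w with (A-λI)w=v is (0,1).
General solution: e^(3t)[c_1·v + c_2·(t·v + w)].
Applying x(0)=-2, y(0)=-3 gives c_1=2, c_2=-9.

x(t) = 9te^(3t) - 2e^(3t), y(t) = -27te^(3t) - 3e^(3t)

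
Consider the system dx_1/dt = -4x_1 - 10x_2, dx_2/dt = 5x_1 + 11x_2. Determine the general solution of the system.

Coefficient matrix A = [[-4, -10], [5, 11]].
Characteristic polynomial det(A - λI) = λ^2 - 7λ + 6 = 0.
Eigenvalues λ = 1, 6.
For λ=1: (A-λI) row 1 is [-5, -10], so an eigenvector is (2, -1).
For λ=6: (A-λI) row 1 is [-10, -10], so an eigenvector is (-1, 1).
General solution: C_1e^(t)(2,-1) + C_2e^(6t)(-1,1).

x_1(t) = 2C_1e^(t) - C_2e^(6t), x_2(t) = -C_1e^(t) + C_2e^(6t)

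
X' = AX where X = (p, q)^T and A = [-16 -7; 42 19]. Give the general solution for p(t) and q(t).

p(t) = -K_1e^(5t) - K_2e^(-2t), q(t) = 3K_1e^(5t) + 2K_2e^(-2t)

Coefficient matrix A = [[-16, -7], [42, 19]].
Characteristic polynomial det(A - λI) = λ^2 - 3λ - 10 = 0.
Eigenvalues λ = 5, -2.
For λ=5: (A-λI) row 1 is [-21, -7], so an eigenvector is (-1, 3).
For λ=-2: (A-λI) row 1 is [-14, -7], so an eigenvector is (-1, 2).
General solution: K_1e^(5t)(-1,3) + K_2e^(-2t)(-1,2).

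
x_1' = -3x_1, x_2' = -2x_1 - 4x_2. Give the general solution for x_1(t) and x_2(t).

x_1(t) = c_2e^(-3t), x_2(t) = c_1e^(-4t) - 2c_2e^(-3t)

Coefficient matrix A = [[-3, 0], [-2, -4]].
Characteristic polynomial det(A - λI) = λ^2 + 7λ + 12 = 0.
Eigenvalues λ = -4, -3.
For λ=-4: (A-λI) row 1 is [1, 0], so an eigenvector is (0, 1).
For λ=-3: (A-λI) row 2 is [-2, -1], so an eigenvector is (1, -2).
General solution: c_1e^(-4t)(0,1) + c_2e^(-3t)(1,-2).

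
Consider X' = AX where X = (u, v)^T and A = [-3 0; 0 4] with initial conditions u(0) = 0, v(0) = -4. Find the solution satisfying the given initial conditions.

Coefficient matrix A = [[-3, 0], [0, 4]].
Characteristic polynomial det(A - λI) = λ^2 - λ - 12 = 0.
Eigenvalues λ = 4, -3.
For λ=4: (A-λI) row 1 is [-7, 0], so an eigenvector is (0, 1).
For λ=-3: (A-λI) row 2 is [0, 7], so an eigenvector is (-1, 0).
General solution: C_1e^(4t)(0,1) + C_2e^(-3t)(-1,0).
Applying u(0)=0, v(0)=-4 gives C_1=-4, C_2=0.

u(t) = 0, v(t) = -4e^(4t)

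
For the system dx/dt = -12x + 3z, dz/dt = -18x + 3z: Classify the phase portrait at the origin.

A = [[-12,3],[-18,3]]; det(A-λI) = λ^2 + 9λ + 18.
λ = -3, -6: both negative.

stable node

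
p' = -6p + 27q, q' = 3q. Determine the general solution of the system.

Coefficient matrix A = [[-6, 27], [0, 3]].
Characteristic polynomial det(A - λI) = λ^2 + 3λ - 18 = 0.
Eigenvalues λ = 3, -6.
For λ=3: (A-λI) row 1 is [-9, 27], so an eigenvector is (-3, -1).
For λ=-6: (A-λI) row 1 is [0, 27], so an eigenvector is (-1, 0).
General solution: c_1e^(3t)(-3,-1) + c_2e^(-6t)(-1,0).

p(t) = -3c_1e^(3t) - c_2e^(-6t), q(t) = -c_1e^(3t)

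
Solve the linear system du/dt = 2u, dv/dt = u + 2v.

u(t) = -c_2e^(2t), v(t) = -c_1e^(2t) - c_2te^(2t) + 3c_2e^(2t)

Coefficient matrix A = [[2, 0], [1, 2]].
Characteristic polynomial det(A - λI) = λ^2 - 4λ + 4 = 0.
Single eigenvalue λ = 2 with algebraic multiplicity 2.
Eigenvector v = (0,-1); generalized eigenvector w with (A-λI)w=v is (-1,3).
General solution: e^(2t)[c_1·v + c_2·(t·v + w)].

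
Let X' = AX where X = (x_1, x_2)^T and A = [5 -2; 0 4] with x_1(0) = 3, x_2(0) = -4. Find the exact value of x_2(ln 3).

-324

A = [[5,-2],[0,4]]; eigenvalues λ = 4, 5.
Eigenvectors: (-2,-1) for λ=4, (1,0) for λ=5.
From the initial condition, c_1 = 4, c_2 = 11.
x_2(ln 3) = (4)(3^4)(-1) + (11)(3^5)(0) = -324.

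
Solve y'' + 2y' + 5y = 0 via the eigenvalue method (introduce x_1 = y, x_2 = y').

y(t) = C_1e^(-t)cos(2t) + C_2e^(-t)sin(2t)

Let x_1 = y, x_2 = y'. Then x_1' = x_2 and x_2' = -5x_1 - 2x_2.
A = [[0,1],[-5,-2]]; det(A-λI) = λ^2 + 2λ + 5.
Eigenvalues λ = -1 ± 2i.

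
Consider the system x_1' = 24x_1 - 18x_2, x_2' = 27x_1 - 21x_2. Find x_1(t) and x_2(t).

Coefficient matrix A = [[24, -18], [27, -21]].
Characteristic polynomial det(A - λI) = λ^2 - 3λ - 18 = 0.
Eigenvalues λ = -3, 6.
For λ=-3: (A-λI) row 1 is [27, -18], so an eigenvector is (-2, -3).
For λ=6: (A-λI) row 1 is [18, -18], so an eigenvector is (1, 1).
General solution: c_1e^(-3t)(-2,-3) + c_2e^(6t)(1,1).

x_1(t) = -2c_1e^(-3t) + c_2e^(6t), x_2(t) = -3c_1e^(-3t) + c_2e^(6t)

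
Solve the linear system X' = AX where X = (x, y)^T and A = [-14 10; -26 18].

Coefficient matrix A = [[-14, 10], [-26, 18]].
Characteristic polynomial det(A - λI) = λ^2 - 4λ + 8 = 0.
Eigenvalues λ = 2 ± 2i (complex conjugate pair).
For λ=2+2i: an eigenvector is (-2,-3) - i(1,2) = (-2 - i, -3 - 2i).
A real fundamental pair from Re and Im of e^((2+2i)t)v: X_1 = e^(2t)(cos(2t)·(-2,-3) + sin(2t)·(1,2)), X_2 = e^(2t)(sin(2t)·(-2,-3) - cos(2t)·(1,2)).
General solution: K_1X_1 + K_2X_2.

x(t) = K_1e^(2t)sin(2t) - 2K_1e^(2t)cos(2t) - 2K_2e^(2t)sin(2t) - K_2e^(2t)cos(2t), y(t) = 2K_1e^(2t)sin(2t) - 3K_1e^(2t)cos(2t) - 3K_2e^(2t)sin(2t) - 2K_2e^(2t)cos(2t)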